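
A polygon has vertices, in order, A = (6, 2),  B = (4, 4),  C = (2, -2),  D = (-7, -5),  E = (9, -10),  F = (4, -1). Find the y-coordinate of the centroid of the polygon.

Apply the surveyor's formula. First the cross-terms c_i = x_i·y_{i+1} − x_{i+1}·y_i:
  16, -16, -24, 115, 31, 14  ⇒  2A = 136, A = 68.
Then Σ (y_i + y_{i+1})·c_i = -1820, so ȳ = -1820 / (6·68) = -455/102.

-455/102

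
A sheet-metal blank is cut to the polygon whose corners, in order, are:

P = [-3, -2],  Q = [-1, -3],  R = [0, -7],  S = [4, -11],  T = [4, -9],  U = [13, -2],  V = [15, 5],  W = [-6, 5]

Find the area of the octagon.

Apply the shoelace formula: 2A = Σ (x_i·y_{i+1} − x_{i+1}·y_i), indices taken mod 8.
Cross-terms: 7, 7, 28, 8, 109, 95, 105, 27  ⇒  Σ = 386
Area = |Σ|/2 = 193.

193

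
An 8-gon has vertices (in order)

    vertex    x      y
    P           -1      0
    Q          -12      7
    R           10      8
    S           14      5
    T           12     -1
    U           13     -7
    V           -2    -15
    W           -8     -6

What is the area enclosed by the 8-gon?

351.5

P→Q: (-1)(7) − (-12)(0) = -7
Q→R: (-12)(8) − (10)(7) = -166
R→S: (10)(5) − (14)(8) = -62
S→T: (14)(-1) − (12)(5) = -74
T→U: (12)(-7) − (13)(-1) = -71
U→V: (13)(-15) − (-2)(-7) = -209
V→W: (-2)(-6) − (-8)(-15) = -108
W→P: (-8)(0) − (-1)(-6) = -6
Σ = -703
Area = |Σ|/2 = 351.5.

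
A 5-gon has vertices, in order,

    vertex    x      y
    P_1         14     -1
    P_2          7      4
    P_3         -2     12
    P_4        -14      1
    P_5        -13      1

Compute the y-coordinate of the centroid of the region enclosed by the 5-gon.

347/87

Apply the shoelace (surveyor's) formula. First the cross-terms c_i = x_i·y_{i+1} − x_{i+1}·y_i:
  63, 92, 166, -1, -1  ⇒  2A = 319, A = 159.5.
Then Σ (y_i + y_{i+1})·c_i = 3817, so ȳ = 3817 / (6·159.5) = 347/87.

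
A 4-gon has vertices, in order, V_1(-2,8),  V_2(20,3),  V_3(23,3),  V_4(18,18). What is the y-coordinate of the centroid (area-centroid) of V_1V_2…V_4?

2072/219

Apply the shoelace (surveyor's) formula. First the cross-terms c_i = x_i·y_{i+1} − x_{i+1}·y_i:
  -166, -9, 360, 180  ⇒  2A = 365, A = 182.5.
Then Σ (y_i + y_{i+1})·c_i = 10360, so ȳ = 10360 / (6·182.5) = 2072/219.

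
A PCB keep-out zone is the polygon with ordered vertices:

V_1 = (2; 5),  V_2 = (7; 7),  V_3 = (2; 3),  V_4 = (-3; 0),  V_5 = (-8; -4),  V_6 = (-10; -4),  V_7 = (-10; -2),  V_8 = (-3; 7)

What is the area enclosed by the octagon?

63

Σ = (-21) + (7) + (9) + (12) + (-8) + (-20) + (-76) + (-29) = -126
Area = |Σ|/2 = 63.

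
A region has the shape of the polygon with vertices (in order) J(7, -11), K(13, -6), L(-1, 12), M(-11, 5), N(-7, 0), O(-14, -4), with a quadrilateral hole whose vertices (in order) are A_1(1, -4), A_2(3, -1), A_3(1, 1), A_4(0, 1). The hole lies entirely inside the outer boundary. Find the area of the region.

Outer boundary:
Apply the surveyor's formula: 2A = Σ (x_i·y_{i+1} − x_{i+1}·y_i), indices taken mod 6.
J→K: (7)(-6) − (13)(-11) = 101
K→L: (13)(12) − (-1)(-6) = 150
L→M: (-1)(5) − (-11)(12) = 127
M→N: (-11)(0) − (-7)(5) = 35
N→O: (-7)(-4) − (-14)(0) = 28
O→J: (-14)(-11) − (7)(-4) = 182
Σ = 623
Area = |Σ|/2 = 311.5.
Hole:
Apply the shoelace formula: 2A = Σ (x_i·y_{i+1} − x_{i+1}·y_i), indices taken mod 4.
Cross-terms: 11, 4, 1, -1  ⇒  Σ = 15
Area = |Σ|/2 = 7.5.
Net area = 311.5 − 7.5 = 304.

304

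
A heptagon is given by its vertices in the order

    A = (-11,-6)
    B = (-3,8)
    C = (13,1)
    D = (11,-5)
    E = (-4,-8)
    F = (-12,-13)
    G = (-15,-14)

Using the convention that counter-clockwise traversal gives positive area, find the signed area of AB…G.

-266

A→B: (-11)(8) − (-3)(-6) = -106
B→C: (-3)(1) − (13)(8) = -107
C→D: (13)(-5) − (11)(1) = -76
D→E: (11)(-8) − (-4)(-5) = -108
E→F: (-4)(-13) − (-12)(-8) = -44
F→G: (-12)(-14) − (-15)(-13) = -27
G→A: (-15)(-6) − (-11)(-14) = -64
Σ = -532
Signed area = Σ/2 = -266 (negative ⇒ clockwise traversal).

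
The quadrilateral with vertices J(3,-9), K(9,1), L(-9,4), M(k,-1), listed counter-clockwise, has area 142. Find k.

-11

The doubled signed area Σ (x_i y_{i+1} − x_{i+1} y_i) is linear in k.
With k=0 it equals 141; the coefficient of k is -13 (from the two edges through M).
So -13·k + 141 = 2·142 = 284 ⇒ k = -11.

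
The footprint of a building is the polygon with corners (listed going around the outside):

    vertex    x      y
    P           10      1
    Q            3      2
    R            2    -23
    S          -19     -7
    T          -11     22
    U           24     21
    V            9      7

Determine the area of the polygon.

Apply Gauss's area formula: 2A = Σ (x_i·y_{i+1} − x_{i+1}·y_i), indices taken mod 7.
Σ = (17) + (-73) + (-451) + (-495) + (-759) + (-21) + (-61) = -1843
Area = |Σ|/2 = 921.5.

921.5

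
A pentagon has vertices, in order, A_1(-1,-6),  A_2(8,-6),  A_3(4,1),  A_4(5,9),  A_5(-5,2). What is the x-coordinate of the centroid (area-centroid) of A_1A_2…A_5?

283/204

Apply the shoelace formula. First the cross-terms c_i = x_i·y_{i+1} − x_{i+1}·y_i:
  54, 32, 31, 55, 32  ⇒  2A = 204, A = 102.
Then Σ (x_i + x_{i+1})·c_i = 849, so x̄ = 849 / (6·102) = 283/204.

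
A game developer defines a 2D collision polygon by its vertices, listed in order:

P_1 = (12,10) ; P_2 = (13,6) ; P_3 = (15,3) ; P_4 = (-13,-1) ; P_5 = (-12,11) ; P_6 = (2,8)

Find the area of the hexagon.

217

Cross-terms: -58, -51, 24, -155, -118, -76  ⇒  Σ = -434
Area = |Σ|/2 = 217.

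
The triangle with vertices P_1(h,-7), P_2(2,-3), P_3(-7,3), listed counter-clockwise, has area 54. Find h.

Write out the shoelace sum; only the two edges meeting at P_1 involve h:
2·Area = [((-7)·(-7) − h·3) + (h·(-3) − 2·(-7))] + -15
       = -6·h + 48 = 108
⇒ h = -10.

-10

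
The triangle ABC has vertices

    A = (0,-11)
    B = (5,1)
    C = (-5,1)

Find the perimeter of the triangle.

|AB| = √((5)² + (12)²) = √169 = 13
|BC| = √((-10)² + (0)²) = √100 = 10
|CA| = √((5)² + (-12)²) = √169 = 13
Perimeter = 13 + 10 + 13 = 36.

36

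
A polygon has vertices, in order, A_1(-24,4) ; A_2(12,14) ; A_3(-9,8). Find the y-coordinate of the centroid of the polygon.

26/3

Apply Gauss's area formula. First the cross-terms c_i = x_i·y_{i+1} − x_{i+1}·y_i:
  -384, 222, 156  ⇒  2A = -6, A = -3.
Then Σ (y_i + y_{i+1})·c_i = -156, so ȳ = -156 / (6·(-3)) = 26/3.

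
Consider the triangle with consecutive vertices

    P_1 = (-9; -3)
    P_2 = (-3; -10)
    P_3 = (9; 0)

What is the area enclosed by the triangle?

P_1→P_2: (-9)(-10) − (-3)(-3) = 81
P_2→P_3: (-3)(0) − (9)(-10) = 90
P_3→P_1: (9)(-3) − (-9)(0) = -27
Σ = 144
Area = |Σ|/2 = 72.

72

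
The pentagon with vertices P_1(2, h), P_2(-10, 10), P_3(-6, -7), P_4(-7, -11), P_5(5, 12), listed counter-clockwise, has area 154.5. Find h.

The doubled signed area Σ (x_i y_{i+1} − x_{i+1} y_i) is linear in h.
With h=0 it equals 114; the coefficient of h is 15 (from the two edges through P_1).
So 15·h + 114 = 2·154.5 = 309 ⇒ h = 13.

13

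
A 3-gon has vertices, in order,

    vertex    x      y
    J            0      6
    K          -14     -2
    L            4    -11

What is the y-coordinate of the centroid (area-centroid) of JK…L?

Apply the shoelace (surveyor's) formula. First the cross-terms c_i = x_i·y_{i+1} − x_{i+1}·y_i:
  84, 162, 24  ⇒  2A = 270, A = 135.
Then Σ (y_i + y_{i+1})·c_i = -1890, so ȳ = -1890 / (6·135) = -7/3.

-7/3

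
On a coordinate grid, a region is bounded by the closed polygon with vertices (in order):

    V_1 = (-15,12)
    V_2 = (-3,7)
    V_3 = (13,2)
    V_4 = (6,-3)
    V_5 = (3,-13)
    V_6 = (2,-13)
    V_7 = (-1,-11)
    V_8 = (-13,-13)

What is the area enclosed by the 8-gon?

407.5

Σ = (-69) + (-97) + (-51) + (-69) + (-13) + (-35) + (-130) + (-351) = -815
Area = |Σ|/2 = 407.5.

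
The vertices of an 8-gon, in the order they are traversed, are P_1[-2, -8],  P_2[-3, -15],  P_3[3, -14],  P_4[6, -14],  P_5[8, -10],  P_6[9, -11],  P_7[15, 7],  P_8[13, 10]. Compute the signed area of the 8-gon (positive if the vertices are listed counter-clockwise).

196

Apply the shoelace formula: 2A = Σ (x_i·y_{i+1} − x_{i+1}·y_i), indices taken mod 8.
Σ = (6) + (87) + (42) + (52) + (2) + (228) + (59) + (-84) = 392
Signed area = Σ/2 = 196 (positive ⇒ counter-clockwise traversal).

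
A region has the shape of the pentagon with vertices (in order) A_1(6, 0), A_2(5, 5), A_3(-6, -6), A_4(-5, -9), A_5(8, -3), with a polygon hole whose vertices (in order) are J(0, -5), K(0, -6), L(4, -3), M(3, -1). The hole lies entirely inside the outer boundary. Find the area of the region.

72.5

Outer boundary:
Cross-terms: 30, 0, 24, 87, 18  ⇒  Σ = 159
Area = |Σ|/2 = 79.5.
Hole:
Apply Gauss's area formula: 2A = Σ (x_i·y_{i+1} − x_{i+1}·y_i), indices taken mod 4.
J→K: (0)(-6) − (0)(-5) = 0
K→L: (0)(-3) − (4)(-6) = 24
L→M: (4)(-1) − (3)(-3) = 5
M→J: (3)(-5) − (0)(-1) = -15
Σ = 14
Area = |Σ|/2 = 7.
Net area = 79.5 − 7 = 72.5.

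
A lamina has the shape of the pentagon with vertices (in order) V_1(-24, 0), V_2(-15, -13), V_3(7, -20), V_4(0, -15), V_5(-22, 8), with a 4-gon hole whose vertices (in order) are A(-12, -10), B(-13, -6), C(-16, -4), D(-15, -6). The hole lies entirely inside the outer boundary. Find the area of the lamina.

Outer boundary:
Apply Gauss's area formula: 2A = Σ (x_i·y_{i+1} − x_{i+1}·y_i), indices taken mod 5.
Σ = (312) + (391) + (-105) + (-330) + (192) = 460
Area = |Σ|/2 = 230.
Hole:
Apply the surveyor's formula: 2A = Σ (x_i·y_{i+1} − x_{i+1}·y_i), indices taken mod 4.
Cross-terms: -58, -44, 36, 78  ⇒  Σ = 12
Area = |Σ|/2 = 6.
Net area = 230 − 6 = 224.

224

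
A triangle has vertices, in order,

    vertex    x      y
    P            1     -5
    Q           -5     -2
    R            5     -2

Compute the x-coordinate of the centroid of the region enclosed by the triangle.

Apply the shoelace formula. First the cross-terms c_i = x_i·y_{i+1} − x_{i+1}·y_i:
  -27, 20, -23  ⇒  2A = -30, A = -15.
Then Σ (x_i + x_{i+1})·c_i = -30, so x̄ = -30 / (6·(-15)) = 1/3.

1/3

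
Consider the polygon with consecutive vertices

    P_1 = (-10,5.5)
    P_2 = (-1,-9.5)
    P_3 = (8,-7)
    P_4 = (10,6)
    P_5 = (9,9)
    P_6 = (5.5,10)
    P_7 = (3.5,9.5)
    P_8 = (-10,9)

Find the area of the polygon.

Cross-terms: 100.5, 83, 118, 36, 40.5, 17.25, 126.5, 35  ⇒  Σ = 556.75
Area = |Σ|/2 = 278.375.

278.375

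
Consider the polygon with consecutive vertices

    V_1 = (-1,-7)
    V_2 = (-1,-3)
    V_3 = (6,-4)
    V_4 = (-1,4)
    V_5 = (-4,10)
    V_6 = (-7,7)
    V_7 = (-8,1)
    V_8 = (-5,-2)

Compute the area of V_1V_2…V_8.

94.5

Σ = (-4) + (22) + (20) + (6) + (42) + (49) + (21) + (33) = 189
Area = |Σ|/2 = 94.5.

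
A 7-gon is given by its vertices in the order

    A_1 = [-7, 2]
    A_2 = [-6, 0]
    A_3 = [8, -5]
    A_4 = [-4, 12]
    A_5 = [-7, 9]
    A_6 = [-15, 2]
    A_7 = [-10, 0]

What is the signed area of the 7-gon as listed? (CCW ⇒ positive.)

Apply the shoelace (surveyor's) formula: 2A = Σ (x_i·y_{i+1} − x_{i+1}·y_i), indices taken mod 7.
Σ = (12) + (30) + (76) + (48) + (121) + (20) + (-20) = 287
Signed area = Σ/2 = 143.5 (positive ⇒ counter-clockwise traversal).

143.5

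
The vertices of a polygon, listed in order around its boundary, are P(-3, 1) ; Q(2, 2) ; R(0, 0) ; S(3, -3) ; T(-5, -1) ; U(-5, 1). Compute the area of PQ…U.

19

Apply the surveyor's formula: 2A = Σ (x_i·y_{i+1} − x_{i+1}·y_i), indices taken mod 6.
P→Q: (-3)(2) − (2)(1) = -8
Q→R: (2)(0) − (0)(2) = 0
R→S: (0)(-3) − (3)(0) = 0
S→T: (3)(-1) − (-5)(-3) = -18
T→U: (-5)(1) − (-5)(-1) = -10
U→P: (-5)(1) − (-3)(1) = -2
Σ = -38
Area = |Σ|/2 = 19.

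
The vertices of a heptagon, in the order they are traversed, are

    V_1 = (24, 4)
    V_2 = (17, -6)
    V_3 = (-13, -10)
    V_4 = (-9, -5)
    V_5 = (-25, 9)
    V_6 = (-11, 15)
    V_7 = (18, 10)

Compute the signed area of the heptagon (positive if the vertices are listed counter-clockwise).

V_1→V_2: (24)(-6) − (17)(4) = -212
V_2→V_3: (17)(-10) − (-13)(-6) = -248
V_3→V_4: (-13)(-5) − (-9)(-10) = -25
V_4→V_5: (-9)(9) − (-25)(-5) = -206
V_5→V_6: (-25)(15) − (-11)(9) = -276
V_6→V_7: (-11)(10) − (18)(15) = -380
V_7→V_1: (18)(4) − (24)(10) = -168
Σ = -1515
Signed area = Σ/2 = -757.5 (negative ⇒ clockwise traversal).

-757.5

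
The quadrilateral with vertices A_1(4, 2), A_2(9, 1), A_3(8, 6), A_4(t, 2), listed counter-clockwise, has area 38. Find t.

Write out the shoelace sum; only the two edges meeting at A_4 involve t:
2·Area = [(8·2 − t·6) + (t·2 − 4·2)] + 32
       = -4·t + 40 = 76
⇒ t = -9.

-9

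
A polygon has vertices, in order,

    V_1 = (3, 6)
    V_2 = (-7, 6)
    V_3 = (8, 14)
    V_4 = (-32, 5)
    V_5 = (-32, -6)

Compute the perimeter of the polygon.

|V_1V_2| = √((-10)² + (0)²) = √100 = 10
|V_2V_3| = √((15)² + (8)²) = √289 = 17
|V_3V_4| = √((-40)² + (-9)²) = √1681 = 41
|V_4V_5| = √((0)² + (-11)²) = √121 = 11
|V_5V_1| = √((35)² + (12)²) = √1369 = 37
Perimeter = 10 + 17 + 41 + 11 + 37 = 116.

116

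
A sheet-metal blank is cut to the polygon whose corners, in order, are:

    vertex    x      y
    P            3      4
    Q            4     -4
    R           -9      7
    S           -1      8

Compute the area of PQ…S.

64.5

Σ = (-28) + (-8) + (-65) + (-28) = -129
Area = |Σ|/2 = 64.5.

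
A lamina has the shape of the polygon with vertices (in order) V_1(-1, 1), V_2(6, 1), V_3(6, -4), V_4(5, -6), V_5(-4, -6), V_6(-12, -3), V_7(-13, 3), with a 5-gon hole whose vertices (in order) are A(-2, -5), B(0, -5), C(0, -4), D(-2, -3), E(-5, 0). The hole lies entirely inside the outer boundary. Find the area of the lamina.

120

Outer boundary:
Apply the surveyor's formula: 2A = Σ (x_i·y_{i+1} − x_{i+1}·y_i), indices taken mod 7.
Σ = (-7) + (-30) + (-16) + (-54) + (-60) + (-75) + (-10) = -252
Area = |Σ|/2 = 126.
Hole:
Apply Gauss's area formula: 2A = Σ (x_i·y_{i+1} − x_{i+1}·y_i), indices taken mod 5.
Σ = (10) + (0) + (-8) + (-15) + (25) = 12
Area = |Σ|/2 = 6.
Net area = 126 − 6 = 120.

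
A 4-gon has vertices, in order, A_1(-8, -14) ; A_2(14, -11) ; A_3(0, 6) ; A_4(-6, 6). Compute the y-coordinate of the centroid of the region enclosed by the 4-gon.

Apply the surveyor's formula. First the cross-terms c_i = x_i·y_{i+1} − x_{i+1}·y_i:
  284, 84, 36, 132  ⇒  2A = 536, A = 268.
Then Σ (y_i + y_{i+1})·c_i = -8144, so ȳ = -8144 / (6·268) = -1018/201.

-1018/201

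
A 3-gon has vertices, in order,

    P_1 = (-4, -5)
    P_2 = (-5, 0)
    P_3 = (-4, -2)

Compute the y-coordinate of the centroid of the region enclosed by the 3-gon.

Apply Gauss's area formula. First the cross-terms c_i = x_i·y_{i+1} − x_{i+1}·y_i:
  -25, 10, 12  ⇒  2A = -3, A = -1.5.
Then Σ (y_i + y_{i+1})·c_i = 21, so ȳ = 21 / (6·(-1.5)) = -7/3.

-7/3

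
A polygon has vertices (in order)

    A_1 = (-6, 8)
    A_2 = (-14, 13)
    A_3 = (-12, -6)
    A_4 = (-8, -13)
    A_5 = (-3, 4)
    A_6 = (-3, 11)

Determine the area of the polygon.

166

Apply the shoelace (surveyor's) formula: 2A = Σ (x_i·y_{i+1} − x_{i+1}·y_i), indices taken mod 6.
Σ = (34) + (240) + (108) + (-71) + (-21) + (42) = 332
Area = |Σ|/2 = 166.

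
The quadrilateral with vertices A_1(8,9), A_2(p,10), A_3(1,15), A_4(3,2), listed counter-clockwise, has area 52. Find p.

11

Write out the shoelace sum; only the two edges meeting at A_2 involve p:
2·Area = [(8·10 − p·9) + (p·15 − 1·10)] + -32
       = 6·p + 38 = 104
⇒ p = 11.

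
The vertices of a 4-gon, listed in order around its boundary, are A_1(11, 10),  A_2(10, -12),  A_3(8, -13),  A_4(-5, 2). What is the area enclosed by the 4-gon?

193.5

Apply Gauss's area formula: 2A = Σ (x_i·y_{i+1} − x_{i+1}·y_i), indices taken mod 4.
Σ = (-232) + (-34) + (-49) + (-72) = -387
Area = |Σ|/2 = 193.5.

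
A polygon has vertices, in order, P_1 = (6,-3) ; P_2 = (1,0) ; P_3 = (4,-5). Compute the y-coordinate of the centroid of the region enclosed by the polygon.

Apply the shoelace (surveyor's) formula. First the cross-terms c_i = x_i·y_{i+1} − x_{i+1}·y_i:
  3, -5, 18  ⇒  2A = 16, A = 8.
Then Σ (y_i + y_{i+1})·c_i = -128, so ȳ = -128 / (6·8) = -8/3.

-8/3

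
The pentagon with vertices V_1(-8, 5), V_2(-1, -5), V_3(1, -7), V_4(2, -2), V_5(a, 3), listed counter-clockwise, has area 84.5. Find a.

10

Write out the shoelace sum; only the two edges meeting at V_5 involve a:
2·Area = [(2·3 − a·(-2)) + (a·5 − (-8)·3)] + 69
       = 7·a + 99 = 169
⇒ a = 10.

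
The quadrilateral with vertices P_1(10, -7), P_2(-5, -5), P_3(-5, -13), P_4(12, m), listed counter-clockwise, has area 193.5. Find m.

-24

Write out the shoelace sum; only the two edges meeting at P_4 involve m:
2·Area = [((-5)·m − 12·(-13)) + (12·(-7) − 10·m)] + -45
       = -15·m + 27 = 387
⇒ m = -24.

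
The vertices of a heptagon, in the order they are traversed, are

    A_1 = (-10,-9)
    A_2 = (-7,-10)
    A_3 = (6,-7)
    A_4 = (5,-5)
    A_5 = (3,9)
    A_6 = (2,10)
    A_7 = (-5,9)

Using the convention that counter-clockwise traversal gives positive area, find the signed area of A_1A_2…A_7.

Apply Gauss's area formula: 2A = Σ (x_i·y_{i+1} − x_{i+1}·y_i), indices taken mod 7.
Σ = (37) + (109) + (5) + (60) + (12) + (68) + (135) = 426
Signed area = Σ/2 = 213 (positive ⇒ counter-clockwise traversal).

213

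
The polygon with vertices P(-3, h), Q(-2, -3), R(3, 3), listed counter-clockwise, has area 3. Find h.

The doubled signed area Σ (x_i y_{i+1} − x_{i+1} y_i) is linear in h.
With h=0 it equals 21; the coefficient of h is 5 (from the two edges through P).
So 5·h + 21 = 2·3 = 6 ⇒ h = -3.

-3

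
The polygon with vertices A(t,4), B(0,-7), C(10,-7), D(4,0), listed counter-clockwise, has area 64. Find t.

-2

Write out the shoelace sum; only the two edges meeting at A involve t:
2·Area = [(4·4 − t·0) + (t·(-7) − 0·4)] + 98
       = -7·t + 114 = 128
⇒ t = -2.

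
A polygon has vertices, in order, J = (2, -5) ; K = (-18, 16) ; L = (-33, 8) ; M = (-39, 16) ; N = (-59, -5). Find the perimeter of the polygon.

146

|JK| = √((-20)² + (21)²) = √841 = 29
|KL| = √((-15)² + (-8)²) = √289 = 17
|LM| = √((-6)² + (8)²) = √100 = 10
|MN| = √((-20)² + (-21)²) = √841 = 29
|NJ| = √((61)² + (0)²) = √3721 = 61
Perimeter = 29 + 17 + 10 + 29 + 61 = 146.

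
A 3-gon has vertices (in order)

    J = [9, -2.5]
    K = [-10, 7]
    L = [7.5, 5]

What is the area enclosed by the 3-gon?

64.125

Apply the shoelace (surveyor's) formula: 2A = Σ (x_i·y_{i+1} − x_{i+1}·y_i), indices taken mod 3.
Cross-terms: 38, -102.5, -63.75  ⇒  Σ = -128.25
Area = |Σ|/2 = 64.125.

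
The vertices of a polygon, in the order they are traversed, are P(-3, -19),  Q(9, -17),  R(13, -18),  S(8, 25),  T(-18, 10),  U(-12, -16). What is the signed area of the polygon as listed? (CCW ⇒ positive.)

934

Σ = (222) + (59) + (469) + (530) + (408) + (180) = 1868
Signed area = Σ/2 = 934 (positive ⇒ counter-clockwise traversal).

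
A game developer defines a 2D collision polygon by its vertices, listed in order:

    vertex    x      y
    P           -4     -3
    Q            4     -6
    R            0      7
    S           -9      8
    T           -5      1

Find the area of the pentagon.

88.5

Σ = (36) + (28) + (63) + (31) + (19) = 177
Area = |Σ|/2 = 88.5.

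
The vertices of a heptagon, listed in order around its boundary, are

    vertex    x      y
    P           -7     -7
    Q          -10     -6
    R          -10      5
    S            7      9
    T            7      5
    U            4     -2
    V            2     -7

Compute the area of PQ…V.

206

Apply the shoelace (surveyor's) formula: 2A = Σ (x_i·y_{i+1} − x_{i+1}·y_i), indices taken mod 7.
Σ = (-28) + (-110) + (-125) + (-28) + (-34) + (-24) + (-63) = -412
Area = |Σ|/2 = 206.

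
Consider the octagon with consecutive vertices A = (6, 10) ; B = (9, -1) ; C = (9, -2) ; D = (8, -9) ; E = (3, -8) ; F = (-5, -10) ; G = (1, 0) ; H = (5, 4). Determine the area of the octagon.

118.5

Cross-terms: -96, -9, -65, -37, -70, 10, 4, 26  ⇒  Σ = -237
Area = |Σ|/2 = 118.5.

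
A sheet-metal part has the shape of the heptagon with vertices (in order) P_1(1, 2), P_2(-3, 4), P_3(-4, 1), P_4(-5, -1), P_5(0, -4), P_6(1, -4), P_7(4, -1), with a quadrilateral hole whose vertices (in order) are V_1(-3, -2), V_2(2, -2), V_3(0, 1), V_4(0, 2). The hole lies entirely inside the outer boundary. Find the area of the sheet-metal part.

Outer boundary:
Cross-terms: 10, 13, 9, 20, 4, 15, 9  ⇒  Σ = 80
Area = |Σ|/2 = 40.
Hole:
Σ = (10) + (2) + (0) + (6) = 18
Area = |Σ|/2 = 9.
Net area = 40 − 9 = 31.

31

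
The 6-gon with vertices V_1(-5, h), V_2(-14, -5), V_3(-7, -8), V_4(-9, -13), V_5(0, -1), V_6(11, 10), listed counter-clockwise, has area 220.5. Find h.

10

Write out the shoelace sum; only the two edges meeting at V_1 involve h:
2·Area = [(11·h − (-5)·10) + ((-5)·(-5) − (-14)·h)] + 116
       = 25·h + 191 = 441
⇒ h = 10.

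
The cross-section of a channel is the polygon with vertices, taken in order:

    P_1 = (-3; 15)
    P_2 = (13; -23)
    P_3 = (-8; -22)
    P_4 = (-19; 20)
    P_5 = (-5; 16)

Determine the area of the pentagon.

702.5

Σ = (-126) + (-470) + (-578) + (-204) + (-27) = -1405
Area = |Σ|/2 = 702.5.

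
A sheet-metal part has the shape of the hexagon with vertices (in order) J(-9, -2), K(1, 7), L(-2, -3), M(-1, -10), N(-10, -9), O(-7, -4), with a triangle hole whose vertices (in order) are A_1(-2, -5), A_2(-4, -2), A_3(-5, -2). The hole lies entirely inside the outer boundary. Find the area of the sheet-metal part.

Outer boundary:
Apply the surveyor's formula: 2A = Σ (x_i·y_{i+1} − x_{i+1}·y_i), indices taken mod 6.
J→K: (-9)(7) − (1)(-2) = -61
K→L: (1)(-3) − (-2)(7) = 11
L→M: (-2)(-10) − (-1)(-3) = 17
M→N: (-1)(-9) − (-10)(-10) = -91
N→O: (-10)(-4) − (-7)(-9) = -23
O→J: (-7)(-2) − (-9)(-4) = -22
Σ = -169
Area = |Σ|/2 = 84.5.
Hole:
Cross-terms: -16, -2, 21  ⇒  Σ = 3
Area = |Σ|/2 = 1.5.
Net area = 84.5 − 1.5 = 83.

83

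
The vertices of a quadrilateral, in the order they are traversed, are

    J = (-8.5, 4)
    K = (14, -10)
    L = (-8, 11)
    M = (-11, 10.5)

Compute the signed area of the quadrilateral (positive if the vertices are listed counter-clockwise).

Apply the surveyor's formula: 2A = Σ (x_i·y_{i+1} − x_{i+1}·y_i), indices taken mod 4.
J→K: (-8.5)(-10) − (14)(4) = 29
K→L: (14)(11) − (-8)(-10) = 74
L→M: (-8)(10.5) − (-11)(11) = 37
M→J: (-11)(4) − (-8.5)(10.5) = 45.25
Σ = 185.25
Signed area = Σ/2 = 92.625 (positive ⇒ counter-clockwise traversal).

92.625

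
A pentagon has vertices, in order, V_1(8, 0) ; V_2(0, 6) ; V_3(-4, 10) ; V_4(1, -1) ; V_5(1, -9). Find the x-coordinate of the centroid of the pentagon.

469/195

Apply Gauss's area formula. First the cross-terms c_i = x_i·y_{i+1} − x_{i+1}·y_i:
  48, 24, -6, -8, 72  ⇒  2A = 130, A = 65.
Then Σ (x_i + x_{i+1})·c_i = 938, so x̄ = 938 / (6·65) = 469/195.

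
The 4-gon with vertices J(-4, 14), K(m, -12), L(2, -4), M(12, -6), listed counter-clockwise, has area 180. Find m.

-6

Write out the shoelace sum; only the two edges meeting at K involve m:
2·Area = [((-4)·(-12) − m·14) + (m·(-4) − 2·(-12))] + 180
       = -18·m + 252 = 360
⇒ m = -6.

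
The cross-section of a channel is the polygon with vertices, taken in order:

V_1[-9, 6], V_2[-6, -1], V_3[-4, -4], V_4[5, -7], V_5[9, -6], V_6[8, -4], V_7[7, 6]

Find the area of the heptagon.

165

Apply Gauss's area formula: 2A = Σ (x_i·y_{i+1} − x_{i+1}·y_i), indices taken mod 7.
Σ = (45) + (20) + (48) + (33) + (12) + (76) + (96) = 330
Area = |Σ|/2 = 165.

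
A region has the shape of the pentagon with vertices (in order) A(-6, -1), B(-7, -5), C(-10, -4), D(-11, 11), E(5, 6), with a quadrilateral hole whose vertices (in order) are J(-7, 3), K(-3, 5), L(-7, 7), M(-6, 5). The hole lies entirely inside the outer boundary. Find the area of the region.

Outer boundary:
Apply the shoelace formula: 2A = Σ (x_i·y_{i+1} − x_{i+1}·y_i), indices taken mod 5.
Cross-terms: 23, -22, -154, -121, 31  ⇒  Σ = -243
Area = |Σ|/2 = 121.5.
Hole:
Apply the surveyor's formula: 2A = Σ (x_i·y_{i+1} − x_{i+1}·y_i), indices taken mod 4.
Cross-terms: -26, 14, 7, 17  ⇒  Σ = 12
Area = |Σ|/2 = 6.
Net area = 121.5 − 6 = 115.5.

115.5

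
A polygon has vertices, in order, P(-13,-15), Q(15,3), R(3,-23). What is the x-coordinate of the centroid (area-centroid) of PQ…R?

Apply the shoelace formula. First the cross-terms c_i = x_i·y_{i+1} − x_{i+1}·y_i:
  186, -354, -344  ⇒  2A = -512, A = -256.
Then Σ (x_i + x_{i+1})·c_i = -2560, so x̄ = -2560 / (6·(-256)) = 5/3.

5/3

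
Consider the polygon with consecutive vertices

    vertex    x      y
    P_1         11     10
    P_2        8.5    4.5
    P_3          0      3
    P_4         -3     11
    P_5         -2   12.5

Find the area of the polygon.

Cross-terms: -35.5, 25.5, 9, -15.5, -157.5  ⇒  Σ = -174
Area = |Σ|/2 = 87.

87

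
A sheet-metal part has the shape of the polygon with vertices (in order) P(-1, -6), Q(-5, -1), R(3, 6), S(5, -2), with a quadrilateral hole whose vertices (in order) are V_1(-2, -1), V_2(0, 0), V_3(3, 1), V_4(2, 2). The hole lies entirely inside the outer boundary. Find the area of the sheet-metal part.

Outer boundary:
Apply the shoelace formula: 2A = Σ (x_i·y_{i+1} − x_{i+1}·y_i), indices taken mod 4.
Σ = (-29) + (-27) + (-36) + (-32) = -124
Area = |Σ|/2 = 62.
Hole:
Σ = (0) + (0) + (4) + (2) = 6
Area = |Σ|/2 = 3.
Net area = 62 − 3 = 59.

59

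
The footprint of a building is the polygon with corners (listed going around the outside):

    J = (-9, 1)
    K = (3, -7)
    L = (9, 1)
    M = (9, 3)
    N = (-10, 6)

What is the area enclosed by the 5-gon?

136

Apply the shoelace formula: 2A = Σ (x_i·y_{i+1} − x_{i+1}·y_i), indices taken mod 5.
Cross-terms: 60, 66, 18, 84, 44  ⇒  Σ = 272
Area = |Σ|/2 = 136.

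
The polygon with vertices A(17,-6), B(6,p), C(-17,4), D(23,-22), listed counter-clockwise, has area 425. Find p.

Write out the shoelace sum; only the two edges meeting at B involve p:
2·Area = [(17·p − 6·(-6)) + (6·4 − (-17)·p)] + 518
       = 34·p + 578 = 850
⇒ p = 8.

8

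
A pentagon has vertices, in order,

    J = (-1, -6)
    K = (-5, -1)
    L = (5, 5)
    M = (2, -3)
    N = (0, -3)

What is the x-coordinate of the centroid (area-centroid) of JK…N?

10/249

Apply the shoelace formula. First the cross-terms c_i = x_i·y_{i+1} − x_{i+1}·y_i:
  -29, -20, -25, -6, -3  ⇒  2A = -83, A = -41.5.
Then Σ (x_i + x_{i+1})·c_i = -10, so x̄ = -10 / (6·(-41.5)) = 10/249.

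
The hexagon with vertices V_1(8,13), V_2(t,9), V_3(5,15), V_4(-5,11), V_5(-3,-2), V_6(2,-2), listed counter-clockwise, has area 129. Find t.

3

Write out the shoelace sum; only the two edges meeting at V_2 involve t:
2·Area = [(8·9 − t·13) + (t·15 − 5·9)] + 225
       = 2·t + 252 = 258
⇒ t = 3.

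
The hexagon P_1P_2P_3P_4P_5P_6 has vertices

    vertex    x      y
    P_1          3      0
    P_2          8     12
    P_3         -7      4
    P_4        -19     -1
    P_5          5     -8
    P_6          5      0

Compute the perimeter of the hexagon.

|P_1P_2| = √((5)² + (12)²) = √169 = 13
|P_2P_3| = √((-15)² + (-8)²) = √289 = 17
|P_3P_4| = √((-12)² + (-5)²) = √169 = 13
|P_4P_5| = √((24)² + (-7)²) = √625 = 25
|P_5P_6| = √((0)² + (8)²) = √64 = 8
|P_6P_1| = √((-2)² + (0)²) = √4 = 2
Perimeter = 13 + 17 + 13 + 25 + 8 + 2 = 78.

78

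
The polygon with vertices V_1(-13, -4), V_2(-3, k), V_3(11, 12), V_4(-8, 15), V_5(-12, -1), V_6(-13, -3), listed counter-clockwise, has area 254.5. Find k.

The doubled signed area Σ (x_i y_{i+1} − x_{i+1} y_i) is linear in k.
With k=0 it equals 437; the coefficient of k is -24 (from the two edges through V_2).
So -24·k + 437 = 2·254.5 = 509 ⇒ k = -3.

-3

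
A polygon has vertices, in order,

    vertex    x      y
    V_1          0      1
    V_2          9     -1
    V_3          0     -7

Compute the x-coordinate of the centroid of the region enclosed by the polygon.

Apply Gauss's area formula. First the cross-terms c_i = x_i·y_{i+1} − x_{i+1}·y_i:
  -9, -63, 0  ⇒  2A = -72, A = -36.
Then Σ (x_i + x_{i+1})·c_i = -648, so x̄ = -648 / (6·(-36)) = 3.

3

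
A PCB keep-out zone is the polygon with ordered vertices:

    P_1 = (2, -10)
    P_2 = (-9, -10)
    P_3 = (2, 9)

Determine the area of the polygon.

Apply the shoelace formula: 2A = Σ (x_i·y_{i+1} − x_{i+1}·y_i), indices taken mod 3.
Σ = (-110) + (-61) + (-38) = -209
Area = |Σ|/2 = 104.5.

104.5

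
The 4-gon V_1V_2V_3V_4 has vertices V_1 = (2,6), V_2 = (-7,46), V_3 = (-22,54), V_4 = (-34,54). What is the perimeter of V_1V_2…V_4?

|V_1V_2| = √((-9)² + (40)²) = √1681 = 41
|V_2V_3| = √((-15)² + (8)²) = √289 = 17
|V_3V_4| = √((-12)² + (0)²) = √144 = 12
|V_4V_1| = √((36)² + (-48)²) = √3600 = 60
Perimeter = 41 + 17 + 12 + 60 = 130.

130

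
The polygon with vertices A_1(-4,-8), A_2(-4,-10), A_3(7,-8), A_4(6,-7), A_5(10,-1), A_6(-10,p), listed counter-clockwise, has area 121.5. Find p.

The doubled signed area Σ (x_i y_{i+1} − x_{i+1} y_i) is linear in p.
With p=0 it equals 243; the coefficient of p is 14 (from the two edges through A_6).
So 14·p + 243 = 2·121.5 = 243 ⇒ p = 0.

0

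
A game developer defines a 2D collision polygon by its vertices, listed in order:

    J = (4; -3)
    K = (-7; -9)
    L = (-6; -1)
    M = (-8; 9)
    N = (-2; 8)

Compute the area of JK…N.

119

Apply the shoelace formula: 2A = Σ (x_i·y_{i+1} − x_{i+1}·y_i), indices taken mod 5.
Σ = (-57) + (-47) + (-62) + (-46) + (-26) = -238
Area = |Σ|/2 = 119.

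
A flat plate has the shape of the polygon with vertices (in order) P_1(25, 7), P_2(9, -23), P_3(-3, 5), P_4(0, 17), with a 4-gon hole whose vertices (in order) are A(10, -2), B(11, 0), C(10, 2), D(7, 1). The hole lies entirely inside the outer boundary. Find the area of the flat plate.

561

Outer boundary:
Apply the surveyor's formula: 2A = Σ (x_i·y_{i+1} − x_{i+1}·y_i), indices taken mod 4.
P_1→P_2: (25)(-23) − (9)(7) = -638
P_2→P_3: (9)(5) − (-3)(-23) = -24
P_3→P_4: (-3)(17) − (0)(5) = -51
P_4→P_1: (0)(7) − (25)(17) = -425
Σ = -1138
Area = |Σ|/2 = 569.
Hole:
Apply the shoelace (surveyor's) formula: 2A = Σ (x_i·y_{i+1} − x_{i+1}·y_i), indices taken mod 4.
A→B: (10)(0) − (11)(-2) = 22
B→C: (11)(2) − (10)(0) = 22
C→D: (10)(1) − (7)(2) = -4
D→A: (7)(-2) − (10)(1) = -24
Σ = 16
Area = |Σ|/2 = 8.
Net area = 569 − 8 = 561.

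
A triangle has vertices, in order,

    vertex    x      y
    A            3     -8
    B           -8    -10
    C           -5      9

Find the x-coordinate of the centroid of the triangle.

Apply the surveyor's formula. First the cross-terms c_i = x_i·y_{i+1} − x_{i+1}·y_i:
  -94, -122, 13  ⇒  2A = -203, A = -101.5.
Then Σ (x_i + x_{i+1})·c_i = 2030, so x̄ = 2030 / (6·(-101.5)) = -10/3.

-10/3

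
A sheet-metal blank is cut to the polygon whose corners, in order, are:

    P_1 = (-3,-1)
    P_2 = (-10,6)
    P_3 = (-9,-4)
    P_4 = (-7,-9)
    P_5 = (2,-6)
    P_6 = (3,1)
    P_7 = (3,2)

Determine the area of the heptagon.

102.5

Apply Gauss's area formula: 2A = Σ (x_i·y_{i+1} − x_{i+1}·y_i), indices taken mod 7.
Σ = (-28) + (94) + (53) + (60) + (20) + (3) + (3) = 205
Area = |Σ|/2 = 102.5.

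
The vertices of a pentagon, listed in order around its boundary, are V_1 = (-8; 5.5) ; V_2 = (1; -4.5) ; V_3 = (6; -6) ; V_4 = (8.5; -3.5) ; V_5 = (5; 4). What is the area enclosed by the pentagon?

Apply Gauss's area formula: 2A = Σ (x_i·y_{i+1} − x_{i+1}·y_i), indices taken mod 5.
Cross-terms: 30.5, 21, 30, 51.5, 59.5  ⇒  Σ = 192.5
Area = |Σ|/2 = 96.25.

96.25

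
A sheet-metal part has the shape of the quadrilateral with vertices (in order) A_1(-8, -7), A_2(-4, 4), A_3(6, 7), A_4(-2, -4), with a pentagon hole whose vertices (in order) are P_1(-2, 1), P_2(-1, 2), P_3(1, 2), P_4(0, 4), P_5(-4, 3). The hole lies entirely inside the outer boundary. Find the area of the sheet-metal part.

62.5

Outer boundary:
Apply the shoelace formula: 2A = Σ (x_i·y_{i+1} − x_{i+1}·y_i), indices taken mod 4.
A_1→A_2: (-8)(4) − (-4)(-7) = -60
A_2→A_3: (-4)(7) − (6)(4) = -52
A_3→A_4: (6)(-4) − (-2)(7) = -10
A_4→A_1: (-2)(-7) − (-8)(-4) = -18
Σ = -140
Area = |Σ|/2 = 70.
Hole:
Apply the surveyor's formula: 2A = Σ (x_i·y_{i+1} − x_{i+1}·y_i), indices taken mod 5.
Σ = (-3) + (-4) + (4) + (16) + (2) = 15
Area = |Σ|/2 = 7.5.
Net area = 70 − 7.5 = 62.5.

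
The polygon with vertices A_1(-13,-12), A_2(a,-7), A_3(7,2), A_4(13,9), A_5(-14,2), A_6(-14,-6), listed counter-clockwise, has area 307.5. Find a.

The doubled signed area Σ (x_i y_{i+1} − x_{i+1} y_i) is linear in a.
With a=0 it equals 531; the coefficient of a is 14 (from the two edges through A_2).
So 14·a + 531 = 2·307.5 = 615 ⇒ a = 6.

6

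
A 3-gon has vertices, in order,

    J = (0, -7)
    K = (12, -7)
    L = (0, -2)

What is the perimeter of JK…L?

|JK| = √((12)² + (0)²) = √144 = 12
|KL| = √((-12)² + (5)²) = √169 = 13
|LJ| = √((0)² + (-5)²) = √25 = 5
Perimeter = 12 + 13 + 5 = 30.

30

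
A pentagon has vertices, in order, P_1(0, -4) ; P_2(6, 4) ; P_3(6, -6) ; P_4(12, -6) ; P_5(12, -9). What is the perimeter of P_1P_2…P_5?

42

|P_1P_2| = √((6)² + (8)²) = √100 = 10
|P_2P_3| = √((0)² + (-10)²) = √100 = 10
|P_3P_4| = √((6)² + (0)²) = √36 = 6
|P_4P_5| = √((0)² + (-3)²) = √9 = 3
|P_5P_1| = √((-12)² + (5)²) = √169 = 13
Perimeter = 10 + 10 + 6 + 3 + 13 = 42.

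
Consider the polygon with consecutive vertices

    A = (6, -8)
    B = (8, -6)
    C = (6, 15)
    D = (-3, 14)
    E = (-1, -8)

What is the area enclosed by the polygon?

203.5

Apply the surveyor's formula: 2A = Σ (x_i·y_{i+1} − x_{i+1}·y_i), indices taken mod 5.
Cross-terms: 28, 156, 129, 38, 56  ⇒  Σ = 407
Area = |Σ|/2 = 203.5.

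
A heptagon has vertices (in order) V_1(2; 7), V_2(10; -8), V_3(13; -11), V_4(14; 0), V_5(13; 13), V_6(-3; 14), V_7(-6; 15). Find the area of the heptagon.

216

Apply the shoelace (surveyor's) formula: 2A = Σ (x_i·y_{i+1} − x_{i+1}·y_i), indices taken mod 7.
V_1→V_2: (2)(-8) − (10)(7) = -86
V_2→V_3: (10)(-11) − (13)(-8) = -6
V_3→V_4: (13)(0) − (14)(-11) = 154
V_4→V_5: (14)(13) − (13)(0) = 182
V_5→V_6: (13)(14) − (-3)(13) = 221
V_6→V_7: (-3)(15) − (-6)(14) = 39
V_7→V_1: (-6)(7) − (2)(15) = -72
Σ = 432
Area = |Σ|/2 = 216.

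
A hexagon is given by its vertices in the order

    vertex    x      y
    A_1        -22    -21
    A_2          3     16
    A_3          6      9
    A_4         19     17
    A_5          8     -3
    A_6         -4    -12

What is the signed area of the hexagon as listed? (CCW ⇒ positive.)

-454

Apply Gauss's area formula: 2A = Σ (x_i·y_{i+1} − x_{i+1}·y_i), indices taken mod 6.
Σ = (-289) + (-69) + (-69) + (-193) + (-108) + (-180) = -908
Signed area = Σ/2 = -454 (negative ⇒ clockwise traversal).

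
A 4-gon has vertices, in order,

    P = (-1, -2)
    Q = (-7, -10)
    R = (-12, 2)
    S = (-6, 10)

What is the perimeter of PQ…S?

|PQ| = √((-6)² + (-8)²) = √100 = 10
|QR| = √((-5)² + (12)²) = √169 = 13
|RS| = √((6)² + (8)²) = √100 = 10
|SP| = √((5)² + (-12)²) = √169 = 13
Perimeter = 10 + 13 + 10 + 13 = 46.

46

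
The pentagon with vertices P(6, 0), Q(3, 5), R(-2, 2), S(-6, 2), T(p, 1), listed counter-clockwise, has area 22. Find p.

The doubled signed area Σ (x_i y_{i+1} − x_{i+1} y_i) is linear in p.
With p=0 it equals 42; the coefficient of p is -2 (from the two edges through T).
So -2·p + 42 = 2·22 = 44 ⇒ p = -1.

-1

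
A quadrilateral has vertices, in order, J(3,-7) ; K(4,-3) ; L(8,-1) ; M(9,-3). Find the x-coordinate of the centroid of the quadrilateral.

53/9

Apply the shoelace (surveyor's) formula. First the cross-terms c_i = x_i·y_{i+1} − x_{i+1}·y_i:
  19, 20, -15, -54  ⇒  2A = -30, A = -15.
Then Σ (x_i + x_{i+1})·c_i = -530, so x̄ = -530 / (6·(-15)) = 53/9.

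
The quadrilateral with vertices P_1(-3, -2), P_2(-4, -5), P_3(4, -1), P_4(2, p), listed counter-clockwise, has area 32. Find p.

Write out the shoelace sum; only the two edges meeting at P_4 involve p:
2·Area = [(4·p − 2·(-1)) + (2·(-2) − (-3)·p)] + 31
       = 7·p + 29 = 64
⇒ p = 5.

5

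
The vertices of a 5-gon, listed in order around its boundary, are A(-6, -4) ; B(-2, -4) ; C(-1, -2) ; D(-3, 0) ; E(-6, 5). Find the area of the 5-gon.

24.5

Apply Gauss's area formula: 2A = Σ (x_i·y_{i+1} − x_{i+1}·y_i), indices taken mod 5.
Cross-terms: 16, 0, -6, -15, 54  ⇒  Σ = 49
Area = |Σ|/2 = 24.5.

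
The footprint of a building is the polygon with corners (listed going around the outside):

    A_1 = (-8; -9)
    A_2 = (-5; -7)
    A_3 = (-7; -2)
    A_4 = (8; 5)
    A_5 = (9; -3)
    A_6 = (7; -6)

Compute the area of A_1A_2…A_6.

Apply the shoelace formula: 2A = Σ (x_i·y_{i+1} − x_{i+1}·y_i), indices taken mod 6.
A_1→A_2: (-8)(-7) − (-5)(-9) = 11
A_2→A_3: (-5)(-2) − (-7)(-7) = -39
A_3→A_4: (-7)(5) − (8)(-2) = -19
A_4→A_5: (8)(-3) − (9)(5) = -69
A_5→A_6: (9)(-6) − (7)(-3) = -33
A_6→A_1: (7)(-9) − (-8)(-6) = -111
Σ = -260
Area = |Σ|/2 = 130.

130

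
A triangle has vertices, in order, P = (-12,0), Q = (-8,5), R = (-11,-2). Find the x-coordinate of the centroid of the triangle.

Apply the shoelace formula. First the cross-terms c_i = x_i·y_{i+1} − x_{i+1}·y_i:
  -60, 71, -24  ⇒  2A = -13, A = -6.5.
Then Σ (x_i + x_{i+1})·c_i = 403, so x̄ = 403 / (6·(-6.5)) = -31/3.

-31/3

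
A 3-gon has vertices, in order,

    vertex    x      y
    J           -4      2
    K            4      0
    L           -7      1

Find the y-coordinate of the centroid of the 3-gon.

1

Apply the shoelace formula. First the cross-terms c_i = x_i·y_{i+1} − x_{i+1}·y_i:
  -8, 4, -10  ⇒  2A = -14, A = -7.
Then Σ (y_i + y_{i+1})·c_i = -42, so ȳ = -42 / (6·(-7)) = 1.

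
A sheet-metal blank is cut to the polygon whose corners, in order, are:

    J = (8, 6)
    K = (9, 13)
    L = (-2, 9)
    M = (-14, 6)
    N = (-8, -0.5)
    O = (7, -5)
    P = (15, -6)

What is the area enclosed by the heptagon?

270.25

Apply Gauss's area formula: 2A = Σ (x_i·y_{i+1} − x_{i+1}·y_i), indices taken mod 7.
Σ = (50) + (107) + (114) + (55) + (43.5) + (33) + (138) = 540.5
Area = |Σ|/2 = 270.25.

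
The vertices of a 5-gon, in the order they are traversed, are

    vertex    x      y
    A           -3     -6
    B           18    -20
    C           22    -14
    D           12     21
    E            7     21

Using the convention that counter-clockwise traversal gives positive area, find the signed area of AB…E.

556

Apply the shoelace formula: 2A = Σ (x_i·y_{i+1} − x_{i+1}·y_i), indices taken mod 5.
Cross-terms: 168, 188, 630, 105, 21  ⇒  Σ = 1112
Signed area = Σ/2 = 556 (positive ⇒ counter-clockwise traversal).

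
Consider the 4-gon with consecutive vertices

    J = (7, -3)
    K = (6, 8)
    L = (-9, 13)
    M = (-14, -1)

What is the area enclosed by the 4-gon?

J→K: (7)(8) − (6)(-3) = 74
K→L: (6)(13) − (-9)(8) = 150
L→M: (-9)(-1) − (-14)(13) = 191
M→J: (-14)(-3) − (7)(-1) = 49
Σ = 464
Area = |Σ|/2 = 232.

232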